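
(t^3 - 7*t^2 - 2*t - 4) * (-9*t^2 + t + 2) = -9*t^5 + 64*t^4 + 13*t^3 + 20*t^2 - 8*t - 8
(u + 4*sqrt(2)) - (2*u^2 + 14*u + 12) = -2*u^2 - 13*u - 12 + 4*sqrt(2)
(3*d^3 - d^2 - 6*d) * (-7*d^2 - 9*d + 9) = -21*d^5 - 20*d^4 + 78*d^3 + 45*d^2 - 54*d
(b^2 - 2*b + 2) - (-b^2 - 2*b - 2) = 2*b^2 + 4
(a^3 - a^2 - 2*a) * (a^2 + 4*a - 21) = a^5 + 3*a^4 - 27*a^3 + 13*a^2 + 42*a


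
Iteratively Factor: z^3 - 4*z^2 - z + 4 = (z - 1)*(z^2 - 3*z - 4) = (z - 4)*(z - 1)*(z + 1)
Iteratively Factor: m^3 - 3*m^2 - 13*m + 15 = (m + 3)*(m^2 - 6*m + 5) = (m - 5)*(m + 3)*(m - 1)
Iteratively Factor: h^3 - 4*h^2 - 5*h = (h)*(h^2 - 4*h - 5) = h*(h - 5)*(h + 1)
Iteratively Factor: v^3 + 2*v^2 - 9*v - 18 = (v - 3)*(v^2 + 5*v + 6) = (v - 3)*(v + 2)*(v + 3)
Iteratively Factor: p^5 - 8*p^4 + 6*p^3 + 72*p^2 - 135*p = (p - 3)*(p^4 - 5*p^3 - 9*p^2 + 45*p) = p*(p - 3)*(p^3 - 5*p^2 - 9*p + 45) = p*(p - 3)*(p + 3)*(p^2 - 8*p + 15) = p*(p - 3)^2*(p + 3)*(p - 5)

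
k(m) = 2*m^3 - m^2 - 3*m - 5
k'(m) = 6*m^2 - 2*m - 3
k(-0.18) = -4.50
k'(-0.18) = -2.45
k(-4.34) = -174.31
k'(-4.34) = 118.69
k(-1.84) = -15.32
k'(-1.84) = 20.99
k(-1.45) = -8.85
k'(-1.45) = 12.52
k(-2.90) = -53.49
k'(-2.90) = 53.26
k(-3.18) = -69.89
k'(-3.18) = 64.03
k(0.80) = -7.02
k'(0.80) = -0.76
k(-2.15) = -23.05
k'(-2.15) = 29.04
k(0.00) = -5.00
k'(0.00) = -3.00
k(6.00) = 373.00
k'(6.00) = 201.00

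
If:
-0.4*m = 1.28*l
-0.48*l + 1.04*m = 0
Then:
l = 0.00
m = 0.00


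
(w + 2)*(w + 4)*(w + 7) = w^3 + 13*w^2 + 50*w + 56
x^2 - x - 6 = (x - 3)*(x + 2)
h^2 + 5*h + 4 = (h + 1)*(h + 4)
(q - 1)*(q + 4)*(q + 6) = q^3 + 9*q^2 + 14*q - 24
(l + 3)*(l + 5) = l^2 + 8*l + 15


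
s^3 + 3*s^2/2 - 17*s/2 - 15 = (s - 3)*(s + 2)*(s + 5/2)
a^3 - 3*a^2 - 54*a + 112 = (a - 8)*(a - 2)*(a + 7)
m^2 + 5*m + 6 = (m + 2)*(m + 3)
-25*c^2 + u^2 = (-5*c + u)*(5*c + u)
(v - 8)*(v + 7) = v^2 - v - 56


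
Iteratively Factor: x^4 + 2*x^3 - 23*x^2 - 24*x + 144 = (x + 4)*(x^3 - 2*x^2 - 15*x + 36) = (x - 3)*(x + 4)*(x^2 + x - 12) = (x - 3)*(x + 4)^2*(x - 3)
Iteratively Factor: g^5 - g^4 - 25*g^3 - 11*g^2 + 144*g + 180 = (g + 2)*(g^4 - 3*g^3 - 19*g^2 + 27*g + 90) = (g + 2)^2*(g^3 - 5*g^2 - 9*g + 45) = (g + 2)^2*(g + 3)*(g^2 - 8*g + 15) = (g - 5)*(g + 2)^2*(g + 3)*(g - 3)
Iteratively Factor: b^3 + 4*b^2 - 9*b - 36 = (b + 3)*(b^2 + b - 12) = (b - 3)*(b + 3)*(b + 4)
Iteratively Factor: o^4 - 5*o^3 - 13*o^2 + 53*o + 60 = (o - 5)*(o^3 - 13*o - 12) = (o - 5)*(o - 4)*(o^2 + 4*o + 3) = (o - 5)*(o - 4)*(o + 3)*(o + 1)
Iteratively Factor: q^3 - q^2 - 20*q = (q - 5)*(q^2 + 4*q) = q*(q - 5)*(q + 4)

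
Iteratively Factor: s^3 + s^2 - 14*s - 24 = (s + 2)*(s^2 - s - 12) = (s + 2)*(s + 3)*(s - 4)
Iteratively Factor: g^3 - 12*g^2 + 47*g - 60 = (g - 3)*(g^2 - 9*g + 20) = (g - 4)*(g - 3)*(g - 5)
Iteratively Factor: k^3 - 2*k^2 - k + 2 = (k - 2)*(k^2 - 1) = (k - 2)*(k - 1)*(k + 1)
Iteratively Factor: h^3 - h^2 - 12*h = (h - 4)*(h^2 + 3*h) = (h - 4)*(h + 3)*(h)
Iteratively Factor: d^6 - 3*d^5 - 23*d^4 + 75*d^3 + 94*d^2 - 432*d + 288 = (d - 3)*(d^5 - 23*d^3 + 6*d^2 + 112*d - 96) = (d - 3)*(d + 3)*(d^4 - 3*d^3 - 14*d^2 + 48*d - 32) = (d - 3)*(d - 2)*(d + 3)*(d^3 - d^2 - 16*d + 16) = (d - 4)*(d - 3)*(d - 2)*(d + 3)*(d^2 + 3*d - 4) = (d - 4)*(d - 3)*(d - 2)*(d + 3)*(d + 4)*(d - 1)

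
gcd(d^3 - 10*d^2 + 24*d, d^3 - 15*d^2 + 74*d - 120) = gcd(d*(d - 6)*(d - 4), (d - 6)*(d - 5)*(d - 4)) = d^2 - 10*d + 24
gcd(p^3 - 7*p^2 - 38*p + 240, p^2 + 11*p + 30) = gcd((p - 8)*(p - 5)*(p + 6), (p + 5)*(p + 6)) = p + 6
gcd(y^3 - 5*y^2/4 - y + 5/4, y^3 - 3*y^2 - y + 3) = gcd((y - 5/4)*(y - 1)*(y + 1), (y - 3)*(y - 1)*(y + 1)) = y^2 - 1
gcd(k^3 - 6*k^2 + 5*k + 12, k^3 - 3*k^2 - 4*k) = k^2 - 3*k - 4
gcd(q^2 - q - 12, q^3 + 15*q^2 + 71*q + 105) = q + 3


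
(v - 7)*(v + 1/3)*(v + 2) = v^3 - 14*v^2/3 - 47*v/3 - 14/3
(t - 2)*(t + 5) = t^2 + 3*t - 10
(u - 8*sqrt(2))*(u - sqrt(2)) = u^2 - 9*sqrt(2)*u + 16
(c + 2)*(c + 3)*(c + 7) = c^3 + 12*c^2 + 41*c + 42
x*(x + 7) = x^2 + 7*x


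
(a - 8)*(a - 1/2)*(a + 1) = a^3 - 15*a^2/2 - 9*a/2 + 4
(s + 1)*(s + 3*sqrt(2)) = s^2 + s + 3*sqrt(2)*s + 3*sqrt(2)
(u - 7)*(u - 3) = u^2 - 10*u + 21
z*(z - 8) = z^2 - 8*z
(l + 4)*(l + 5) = l^2 + 9*l + 20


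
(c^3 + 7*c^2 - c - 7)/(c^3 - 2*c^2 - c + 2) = (c + 7)/(c - 2)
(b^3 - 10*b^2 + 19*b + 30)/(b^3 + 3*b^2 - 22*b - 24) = (b^2 - 11*b + 30)/(b^2 + 2*b - 24)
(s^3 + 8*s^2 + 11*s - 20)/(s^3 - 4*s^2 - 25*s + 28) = (s + 5)/(s - 7)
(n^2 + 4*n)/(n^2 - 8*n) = (n + 4)/(n - 8)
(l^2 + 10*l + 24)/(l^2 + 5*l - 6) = (l + 4)/(l - 1)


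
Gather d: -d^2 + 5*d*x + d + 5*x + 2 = -d^2 + d*(5*x + 1) + 5*x + 2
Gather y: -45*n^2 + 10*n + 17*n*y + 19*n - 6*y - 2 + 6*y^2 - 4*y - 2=-45*n^2 + 29*n + 6*y^2 + y*(17*n - 10) - 4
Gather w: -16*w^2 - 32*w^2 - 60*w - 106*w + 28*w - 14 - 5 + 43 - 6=-48*w^2 - 138*w + 18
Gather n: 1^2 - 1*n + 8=9 - n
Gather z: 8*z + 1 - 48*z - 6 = -40*z - 5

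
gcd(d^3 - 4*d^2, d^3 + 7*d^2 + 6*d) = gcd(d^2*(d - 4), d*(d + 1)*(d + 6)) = d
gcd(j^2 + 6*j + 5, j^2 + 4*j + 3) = j + 1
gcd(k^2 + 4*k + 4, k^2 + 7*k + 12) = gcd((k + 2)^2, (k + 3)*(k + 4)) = 1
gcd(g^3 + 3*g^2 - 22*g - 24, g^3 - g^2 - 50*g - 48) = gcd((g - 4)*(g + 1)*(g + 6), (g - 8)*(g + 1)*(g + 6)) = g^2 + 7*g + 6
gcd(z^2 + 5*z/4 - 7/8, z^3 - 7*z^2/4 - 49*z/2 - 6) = 1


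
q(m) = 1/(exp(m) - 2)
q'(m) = -exp(m)/(exp(m) - 2)^2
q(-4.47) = -0.50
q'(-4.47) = -0.00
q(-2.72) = -0.52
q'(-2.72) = -0.02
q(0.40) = -1.97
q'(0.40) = -5.78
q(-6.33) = -0.50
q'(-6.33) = -0.00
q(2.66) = 0.08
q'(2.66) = -0.09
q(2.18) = 0.15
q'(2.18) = -0.19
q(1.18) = 0.80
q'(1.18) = -2.07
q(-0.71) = -0.66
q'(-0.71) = -0.22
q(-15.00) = -0.50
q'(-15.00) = 0.00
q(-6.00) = -0.50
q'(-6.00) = 0.00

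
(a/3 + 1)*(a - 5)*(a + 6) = a^3/3 + 4*a^2/3 - 9*a - 30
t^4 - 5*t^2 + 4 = (t - 2)*(t - 1)*(t + 1)*(t + 2)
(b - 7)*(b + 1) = b^2 - 6*b - 7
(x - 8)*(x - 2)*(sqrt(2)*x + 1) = sqrt(2)*x^3 - 10*sqrt(2)*x^2 + x^2 - 10*x + 16*sqrt(2)*x + 16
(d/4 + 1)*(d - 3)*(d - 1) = d^3/4 - 13*d/4 + 3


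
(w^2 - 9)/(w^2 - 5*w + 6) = (w + 3)/(w - 2)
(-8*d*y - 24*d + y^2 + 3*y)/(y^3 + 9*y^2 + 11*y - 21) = (-8*d + y)/(y^2 + 6*y - 7)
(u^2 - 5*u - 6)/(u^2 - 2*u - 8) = (-u^2 + 5*u + 6)/(-u^2 + 2*u + 8)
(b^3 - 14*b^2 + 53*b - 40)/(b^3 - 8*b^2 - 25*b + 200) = (b - 1)/(b + 5)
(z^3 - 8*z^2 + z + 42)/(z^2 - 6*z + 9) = (z^2 - 5*z - 14)/(z - 3)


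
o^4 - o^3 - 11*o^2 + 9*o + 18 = (o - 3)*(o - 2)*(o + 1)*(o + 3)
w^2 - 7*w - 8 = (w - 8)*(w + 1)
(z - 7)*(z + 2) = z^2 - 5*z - 14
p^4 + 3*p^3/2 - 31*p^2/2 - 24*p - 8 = (p - 4)*(p + 1/2)*(p + 1)*(p + 4)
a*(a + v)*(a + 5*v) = a^3 + 6*a^2*v + 5*a*v^2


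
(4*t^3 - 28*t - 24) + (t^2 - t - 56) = 4*t^3 + t^2 - 29*t - 80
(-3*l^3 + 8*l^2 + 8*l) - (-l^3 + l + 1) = -2*l^3 + 8*l^2 + 7*l - 1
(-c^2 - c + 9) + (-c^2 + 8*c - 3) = -2*c^2 + 7*c + 6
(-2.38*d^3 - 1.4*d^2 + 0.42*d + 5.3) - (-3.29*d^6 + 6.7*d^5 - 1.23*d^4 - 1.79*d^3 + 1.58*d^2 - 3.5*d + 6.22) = 3.29*d^6 - 6.7*d^5 + 1.23*d^4 - 0.59*d^3 - 2.98*d^2 + 3.92*d - 0.92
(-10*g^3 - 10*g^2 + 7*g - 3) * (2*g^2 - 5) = -20*g^5 - 20*g^4 + 64*g^3 + 44*g^2 - 35*g + 15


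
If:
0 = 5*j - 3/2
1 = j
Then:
No Solution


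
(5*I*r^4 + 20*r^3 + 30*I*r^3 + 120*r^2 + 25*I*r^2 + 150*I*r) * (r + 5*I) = 5*I*r^5 - 5*r^4 + 30*I*r^4 - 30*r^3 + 125*I*r^3 - 125*r^2 + 750*I*r^2 - 750*r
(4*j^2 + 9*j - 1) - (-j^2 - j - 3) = 5*j^2 + 10*j + 2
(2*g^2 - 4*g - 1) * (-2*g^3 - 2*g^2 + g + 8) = -4*g^5 + 4*g^4 + 12*g^3 + 14*g^2 - 33*g - 8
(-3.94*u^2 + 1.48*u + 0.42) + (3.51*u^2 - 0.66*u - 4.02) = -0.43*u^2 + 0.82*u - 3.6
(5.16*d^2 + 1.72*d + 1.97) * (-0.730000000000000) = -3.7668*d^2 - 1.2556*d - 1.4381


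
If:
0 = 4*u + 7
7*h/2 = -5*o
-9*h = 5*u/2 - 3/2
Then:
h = 47/72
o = -329/720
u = -7/4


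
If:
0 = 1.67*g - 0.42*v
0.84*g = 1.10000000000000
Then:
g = 1.31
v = 5.21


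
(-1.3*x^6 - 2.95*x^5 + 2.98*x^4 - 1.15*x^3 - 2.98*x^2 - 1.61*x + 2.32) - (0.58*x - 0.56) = -1.3*x^6 - 2.95*x^5 + 2.98*x^4 - 1.15*x^3 - 2.98*x^2 - 2.19*x + 2.88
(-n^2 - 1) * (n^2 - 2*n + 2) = -n^4 + 2*n^3 - 3*n^2 + 2*n - 2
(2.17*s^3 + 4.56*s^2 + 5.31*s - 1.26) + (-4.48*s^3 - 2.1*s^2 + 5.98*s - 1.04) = -2.31*s^3 + 2.46*s^2 + 11.29*s - 2.3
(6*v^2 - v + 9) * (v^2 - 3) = 6*v^4 - v^3 - 9*v^2 + 3*v - 27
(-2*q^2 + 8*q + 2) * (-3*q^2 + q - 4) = 6*q^4 - 26*q^3 + 10*q^2 - 30*q - 8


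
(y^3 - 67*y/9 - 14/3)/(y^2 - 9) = (y^2 + 3*y + 14/9)/(y + 3)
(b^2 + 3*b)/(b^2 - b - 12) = b/(b - 4)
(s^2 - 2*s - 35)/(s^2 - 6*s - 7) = (s + 5)/(s + 1)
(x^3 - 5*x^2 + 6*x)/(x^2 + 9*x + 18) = x*(x^2 - 5*x + 6)/(x^2 + 9*x + 18)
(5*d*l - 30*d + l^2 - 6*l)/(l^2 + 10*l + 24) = (5*d*l - 30*d + l^2 - 6*l)/(l^2 + 10*l + 24)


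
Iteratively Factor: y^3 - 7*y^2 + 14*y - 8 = (y - 4)*(y^2 - 3*y + 2) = (y - 4)*(y - 2)*(y - 1)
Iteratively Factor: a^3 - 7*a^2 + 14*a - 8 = (a - 4)*(a^2 - 3*a + 2) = (a - 4)*(a - 1)*(a - 2)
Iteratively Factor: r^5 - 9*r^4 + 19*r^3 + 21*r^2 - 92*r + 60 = (r - 1)*(r^4 - 8*r^3 + 11*r^2 + 32*r - 60) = (r - 1)*(r + 2)*(r^3 - 10*r^2 + 31*r - 30) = (r - 5)*(r - 1)*(r + 2)*(r^2 - 5*r + 6) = (r - 5)*(r - 3)*(r - 1)*(r + 2)*(r - 2)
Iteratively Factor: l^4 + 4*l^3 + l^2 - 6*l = (l + 2)*(l^3 + 2*l^2 - 3*l) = (l - 1)*(l + 2)*(l^2 + 3*l) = (l - 1)*(l + 2)*(l + 3)*(l)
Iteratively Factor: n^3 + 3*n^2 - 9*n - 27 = (n + 3)*(n^2 - 9) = (n - 3)*(n + 3)*(n + 3)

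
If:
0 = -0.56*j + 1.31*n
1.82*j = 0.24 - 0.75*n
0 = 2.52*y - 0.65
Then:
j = 0.11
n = 0.05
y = 0.26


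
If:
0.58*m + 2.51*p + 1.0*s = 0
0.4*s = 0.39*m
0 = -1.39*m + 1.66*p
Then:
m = 0.00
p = 0.00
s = 0.00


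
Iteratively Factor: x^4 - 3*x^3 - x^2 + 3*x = (x)*(x^3 - 3*x^2 - x + 3) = x*(x + 1)*(x^2 - 4*x + 3) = x*(x - 1)*(x + 1)*(x - 3)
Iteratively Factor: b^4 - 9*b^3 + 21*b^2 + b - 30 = (b - 2)*(b^3 - 7*b^2 + 7*b + 15) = (b - 3)*(b - 2)*(b^2 - 4*b - 5) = (b - 5)*(b - 3)*(b - 2)*(b + 1)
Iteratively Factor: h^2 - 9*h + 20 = (h - 4)*(h - 5)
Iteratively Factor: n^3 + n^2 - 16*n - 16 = (n + 4)*(n^2 - 3*n - 4) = (n + 1)*(n + 4)*(n - 4)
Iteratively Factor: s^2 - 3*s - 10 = (s - 5)*(s + 2)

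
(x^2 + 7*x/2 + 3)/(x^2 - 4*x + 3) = (x^2 + 7*x/2 + 3)/(x^2 - 4*x + 3)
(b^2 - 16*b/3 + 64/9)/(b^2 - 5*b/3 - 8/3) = (b - 8/3)/(b + 1)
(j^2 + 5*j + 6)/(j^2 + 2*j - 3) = (j + 2)/(j - 1)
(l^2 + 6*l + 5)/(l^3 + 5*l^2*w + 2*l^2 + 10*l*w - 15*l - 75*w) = (l + 1)/(l^2 + 5*l*w - 3*l - 15*w)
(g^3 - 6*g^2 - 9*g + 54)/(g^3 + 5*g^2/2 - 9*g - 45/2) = 2*(g - 6)/(2*g + 5)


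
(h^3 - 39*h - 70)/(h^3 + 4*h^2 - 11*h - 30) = (h - 7)/(h - 3)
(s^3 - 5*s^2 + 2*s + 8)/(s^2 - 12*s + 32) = (s^2 - s - 2)/(s - 8)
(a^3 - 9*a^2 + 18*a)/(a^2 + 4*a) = (a^2 - 9*a + 18)/(a + 4)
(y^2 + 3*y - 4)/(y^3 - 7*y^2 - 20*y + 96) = (y - 1)/(y^2 - 11*y + 24)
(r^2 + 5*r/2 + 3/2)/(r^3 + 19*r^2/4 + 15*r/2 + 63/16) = 8*(r + 1)/(8*r^2 + 26*r + 21)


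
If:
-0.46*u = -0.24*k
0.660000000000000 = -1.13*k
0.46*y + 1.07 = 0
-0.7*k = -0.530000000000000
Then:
No Solution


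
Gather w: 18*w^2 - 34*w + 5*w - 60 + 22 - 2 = 18*w^2 - 29*w - 40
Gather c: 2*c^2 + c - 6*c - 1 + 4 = 2*c^2 - 5*c + 3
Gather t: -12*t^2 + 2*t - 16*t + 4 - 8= -12*t^2 - 14*t - 4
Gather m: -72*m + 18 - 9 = 9 - 72*m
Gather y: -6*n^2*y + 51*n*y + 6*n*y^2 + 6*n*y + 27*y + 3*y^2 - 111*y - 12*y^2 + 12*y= y^2*(6*n - 9) + y*(-6*n^2 + 57*n - 72)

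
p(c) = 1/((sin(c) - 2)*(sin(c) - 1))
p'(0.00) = 0.75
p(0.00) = 0.50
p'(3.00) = -1.06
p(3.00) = 0.63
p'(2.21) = -14.89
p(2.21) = 4.23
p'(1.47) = 3905.84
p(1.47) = 196.02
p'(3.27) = -0.56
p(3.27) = 0.42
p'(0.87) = 11.19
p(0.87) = 3.43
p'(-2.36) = -0.15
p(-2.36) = 0.22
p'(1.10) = 37.96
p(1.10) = 8.29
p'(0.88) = 11.70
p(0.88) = 3.55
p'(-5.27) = 22.66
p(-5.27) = 5.73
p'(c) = -cos(c)/((sin(c) - 2)*(sin(c) - 1)^2) - cos(c)/((sin(c) - 2)^2*(sin(c) - 1)) = (3 - 2*sin(c))*cos(c)/((sin(c) - 2)^2*(sin(c) - 1)^2)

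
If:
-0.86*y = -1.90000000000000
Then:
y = 2.21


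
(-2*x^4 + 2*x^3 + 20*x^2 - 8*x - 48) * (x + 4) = -2*x^5 - 6*x^4 + 28*x^3 + 72*x^2 - 80*x - 192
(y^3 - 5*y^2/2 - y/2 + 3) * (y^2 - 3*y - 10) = y^5 - 11*y^4/2 - 3*y^3 + 59*y^2/2 - 4*y - 30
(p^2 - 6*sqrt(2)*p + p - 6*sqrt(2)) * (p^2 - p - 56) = p^4 - 6*sqrt(2)*p^3 - 57*p^2 - 56*p + 342*sqrt(2)*p + 336*sqrt(2)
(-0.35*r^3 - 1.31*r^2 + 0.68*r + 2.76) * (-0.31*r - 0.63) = 0.1085*r^4 + 0.6266*r^3 + 0.6145*r^2 - 1.284*r - 1.7388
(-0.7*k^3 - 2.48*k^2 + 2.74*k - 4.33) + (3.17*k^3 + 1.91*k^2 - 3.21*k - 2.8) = 2.47*k^3 - 0.57*k^2 - 0.47*k - 7.13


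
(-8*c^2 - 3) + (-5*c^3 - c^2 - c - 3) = -5*c^3 - 9*c^2 - c - 6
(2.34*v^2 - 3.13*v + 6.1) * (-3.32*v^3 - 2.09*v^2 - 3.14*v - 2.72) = -7.7688*v^5 + 5.501*v^4 - 21.0579*v^3 - 9.2856*v^2 - 10.6404*v - 16.592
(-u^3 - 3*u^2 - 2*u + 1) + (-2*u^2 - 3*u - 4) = -u^3 - 5*u^2 - 5*u - 3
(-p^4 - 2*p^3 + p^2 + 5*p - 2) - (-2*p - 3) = -p^4 - 2*p^3 + p^2 + 7*p + 1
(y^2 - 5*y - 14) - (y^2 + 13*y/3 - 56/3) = 14/3 - 28*y/3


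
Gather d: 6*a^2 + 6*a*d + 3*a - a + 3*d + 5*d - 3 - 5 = 6*a^2 + 2*a + d*(6*a + 8) - 8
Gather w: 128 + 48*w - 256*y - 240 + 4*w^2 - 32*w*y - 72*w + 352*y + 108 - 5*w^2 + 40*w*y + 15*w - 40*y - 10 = -w^2 + w*(8*y - 9) + 56*y - 14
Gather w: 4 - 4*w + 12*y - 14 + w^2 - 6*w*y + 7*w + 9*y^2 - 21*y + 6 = w^2 + w*(3 - 6*y) + 9*y^2 - 9*y - 4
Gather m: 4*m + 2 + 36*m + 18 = 40*m + 20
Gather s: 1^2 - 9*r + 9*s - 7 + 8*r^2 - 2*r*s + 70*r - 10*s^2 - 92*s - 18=8*r^2 + 61*r - 10*s^2 + s*(-2*r - 83) - 24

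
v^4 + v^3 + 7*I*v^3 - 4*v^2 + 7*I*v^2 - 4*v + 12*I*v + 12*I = (v + 1)*(v - I)*(v + 2*I)*(v + 6*I)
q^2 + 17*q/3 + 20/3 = (q + 5/3)*(q + 4)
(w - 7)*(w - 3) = w^2 - 10*w + 21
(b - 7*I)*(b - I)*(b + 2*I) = b^3 - 6*I*b^2 + 9*b - 14*I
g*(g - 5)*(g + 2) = g^3 - 3*g^2 - 10*g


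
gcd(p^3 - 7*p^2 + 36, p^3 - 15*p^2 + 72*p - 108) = p^2 - 9*p + 18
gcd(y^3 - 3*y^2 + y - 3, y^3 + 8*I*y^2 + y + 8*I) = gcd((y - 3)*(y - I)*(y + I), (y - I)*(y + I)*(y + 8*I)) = y^2 + 1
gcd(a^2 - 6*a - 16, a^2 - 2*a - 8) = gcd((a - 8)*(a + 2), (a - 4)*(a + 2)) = a + 2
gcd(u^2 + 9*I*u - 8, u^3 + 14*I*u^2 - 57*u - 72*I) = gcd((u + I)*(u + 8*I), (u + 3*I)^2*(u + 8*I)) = u + 8*I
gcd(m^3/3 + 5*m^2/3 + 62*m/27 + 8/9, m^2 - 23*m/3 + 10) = 1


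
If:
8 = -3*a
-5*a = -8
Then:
No Solution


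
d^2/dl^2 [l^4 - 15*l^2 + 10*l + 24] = 12*l^2 - 30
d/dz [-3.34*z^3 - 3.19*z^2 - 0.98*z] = -10.02*z^2 - 6.38*z - 0.98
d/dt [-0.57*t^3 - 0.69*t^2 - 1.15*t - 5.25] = -1.71*t^2 - 1.38*t - 1.15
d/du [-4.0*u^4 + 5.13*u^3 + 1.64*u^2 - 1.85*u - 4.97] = -16.0*u^3 + 15.39*u^2 + 3.28*u - 1.85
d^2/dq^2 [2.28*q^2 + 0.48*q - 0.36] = 4.56000000000000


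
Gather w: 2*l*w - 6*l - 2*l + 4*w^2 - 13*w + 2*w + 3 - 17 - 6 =-8*l + 4*w^2 + w*(2*l - 11) - 20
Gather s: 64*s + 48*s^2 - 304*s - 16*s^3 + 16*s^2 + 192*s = -16*s^3 + 64*s^2 - 48*s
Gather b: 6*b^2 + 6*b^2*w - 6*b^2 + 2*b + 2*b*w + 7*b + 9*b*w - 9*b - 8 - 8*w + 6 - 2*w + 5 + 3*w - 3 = 6*b^2*w + 11*b*w - 7*w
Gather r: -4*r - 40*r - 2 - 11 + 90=77 - 44*r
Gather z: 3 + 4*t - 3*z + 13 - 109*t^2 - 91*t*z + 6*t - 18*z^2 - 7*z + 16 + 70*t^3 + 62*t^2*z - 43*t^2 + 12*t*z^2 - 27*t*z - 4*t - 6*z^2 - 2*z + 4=70*t^3 - 152*t^2 + 6*t + z^2*(12*t - 24) + z*(62*t^2 - 118*t - 12) + 36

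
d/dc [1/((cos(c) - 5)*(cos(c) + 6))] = (sin(c) + sin(2*c))/((cos(c) - 5)^2*(cos(c) + 6)^2)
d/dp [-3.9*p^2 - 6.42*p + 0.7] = -7.8*p - 6.42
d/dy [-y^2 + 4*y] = 4 - 2*y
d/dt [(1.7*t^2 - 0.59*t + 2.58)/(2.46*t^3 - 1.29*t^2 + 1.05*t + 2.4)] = (-4.182*t^4 + 2.9028*t^3 - 18.0165*t^2 + 14.8164*t - 4.125)/(6.0516*t^6 - 6.3468*t^5 + 6.8301*t^4 + 9.099*t^3 - 5.0895*t^2 + 5.04*t + 5.76)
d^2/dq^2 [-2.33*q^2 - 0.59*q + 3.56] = -4.66000000000000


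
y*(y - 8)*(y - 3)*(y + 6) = y^4 - 5*y^3 - 42*y^2 + 144*y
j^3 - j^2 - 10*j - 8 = (j - 4)*(j + 1)*(j + 2)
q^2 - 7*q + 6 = (q - 6)*(q - 1)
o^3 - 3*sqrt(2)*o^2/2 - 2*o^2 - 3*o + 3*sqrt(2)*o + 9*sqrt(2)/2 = (o - 3)*(o + 1)*(o - 3*sqrt(2)/2)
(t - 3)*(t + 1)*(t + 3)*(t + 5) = t^4 + 6*t^3 - 4*t^2 - 54*t - 45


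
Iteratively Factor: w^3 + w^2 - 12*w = (w - 3)*(w^2 + 4*w) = w*(w - 3)*(w + 4)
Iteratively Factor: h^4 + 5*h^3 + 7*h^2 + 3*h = (h + 1)*(h^3 + 4*h^2 + 3*h) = (h + 1)^2*(h^2 + 3*h) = h*(h + 1)^2*(h + 3)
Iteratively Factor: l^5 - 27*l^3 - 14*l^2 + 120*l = (l - 2)*(l^4 + 2*l^3 - 23*l^2 - 60*l) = l*(l - 2)*(l^3 + 2*l^2 - 23*l - 60) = l*(l - 5)*(l - 2)*(l^2 + 7*l + 12) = l*(l - 5)*(l - 2)*(l + 3)*(l + 4)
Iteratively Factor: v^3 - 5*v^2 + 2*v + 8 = (v - 2)*(v^2 - 3*v - 4) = (v - 2)*(v + 1)*(v - 4)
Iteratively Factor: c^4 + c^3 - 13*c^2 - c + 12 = (c + 1)*(c^3 - 13*c + 12) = (c - 1)*(c + 1)*(c^2 + c - 12) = (c - 3)*(c - 1)*(c + 1)*(c + 4)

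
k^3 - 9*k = k*(k - 3)*(k + 3)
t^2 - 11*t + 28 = (t - 7)*(t - 4)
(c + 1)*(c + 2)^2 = c^3 + 5*c^2 + 8*c + 4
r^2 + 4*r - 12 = (r - 2)*(r + 6)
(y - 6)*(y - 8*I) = y^2 - 6*y - 8*I*y + 48*I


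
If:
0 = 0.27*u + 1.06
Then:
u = -3.93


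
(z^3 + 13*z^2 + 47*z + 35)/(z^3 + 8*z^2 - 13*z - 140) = (z + 1)/(z - 4)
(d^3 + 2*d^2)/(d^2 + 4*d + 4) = d^2/(d + 2)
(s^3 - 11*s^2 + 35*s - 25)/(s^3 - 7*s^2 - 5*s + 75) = (s - 1)/(s + 3)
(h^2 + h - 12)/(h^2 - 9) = (h + 4)/(h + 3)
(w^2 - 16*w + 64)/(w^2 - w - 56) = (w - 8)/(w + 7)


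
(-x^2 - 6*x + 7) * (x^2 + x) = -x^4 - 7*x^3 + x^2 + 7*x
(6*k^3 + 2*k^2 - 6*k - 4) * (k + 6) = 6*k^4 + 38*k^3 + 6*k^2 - 40*k - 24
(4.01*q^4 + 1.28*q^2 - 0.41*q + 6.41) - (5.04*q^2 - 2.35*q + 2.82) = 4.01*q^4 - 3.76*q^2 + 1.94*q + 3.59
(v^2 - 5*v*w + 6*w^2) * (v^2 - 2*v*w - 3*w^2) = v^4 - 7*v^3*w + 13*v^2*w^2 + 3*v*w^3 - 18*w^4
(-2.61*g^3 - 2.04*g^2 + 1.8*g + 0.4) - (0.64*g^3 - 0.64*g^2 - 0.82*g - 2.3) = -3.25*g^3 - 1.4*g^2 + 2.62*g + 2.7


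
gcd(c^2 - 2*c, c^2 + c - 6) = c - 2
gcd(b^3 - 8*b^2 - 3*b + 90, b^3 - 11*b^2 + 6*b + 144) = b^2 - 3*b - 18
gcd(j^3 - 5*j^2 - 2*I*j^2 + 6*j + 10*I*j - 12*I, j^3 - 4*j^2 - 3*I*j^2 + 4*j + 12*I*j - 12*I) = j - 2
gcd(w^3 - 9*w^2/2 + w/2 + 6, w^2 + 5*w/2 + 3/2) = w + 1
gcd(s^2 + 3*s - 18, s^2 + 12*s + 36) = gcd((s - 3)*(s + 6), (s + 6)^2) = s + 6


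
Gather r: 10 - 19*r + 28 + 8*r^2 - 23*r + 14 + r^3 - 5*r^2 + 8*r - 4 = r^3 + 3*r^2 - 34*r + 48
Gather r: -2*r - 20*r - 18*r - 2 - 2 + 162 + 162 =320 - 40*r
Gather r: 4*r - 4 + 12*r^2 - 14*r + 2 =12*r^2 - 10*r - 2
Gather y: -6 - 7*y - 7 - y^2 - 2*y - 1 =-y^2 - 9*y - 14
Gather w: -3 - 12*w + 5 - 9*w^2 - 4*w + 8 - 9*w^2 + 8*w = -18*w^2 - 8*w + 10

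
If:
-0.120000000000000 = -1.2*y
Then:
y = 0.10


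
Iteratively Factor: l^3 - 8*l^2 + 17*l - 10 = (l - 2)*(l^2 - 6*l + 5) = (l - 5)*(l - 2)*(l - 1)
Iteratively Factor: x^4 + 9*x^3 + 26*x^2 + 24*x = (x)*(x^3 + 9*x^2 + 26*x + 24) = x*(x + 3)*(x^2 + 6*x + 8) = x*(x + 2)*(x + 3)*(x + 4)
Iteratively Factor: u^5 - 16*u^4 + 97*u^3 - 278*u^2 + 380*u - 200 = (u - 5)*(u^4 - 11*u^3 + 42*u^2 - 68*u + 40) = (u - 5)*(u - 2)*(u^3 - 9*u^2 + 24*u - 20) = (u - 5)^2*(u - 2)*(u^2 - 4*u + 4) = (u - 5)^2*(u - 2)^2*(u - 2)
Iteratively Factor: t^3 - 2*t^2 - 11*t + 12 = (t - 4)*(t^2 + 2*t - 3) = (t - 4)*(t - 1)*(t + 3)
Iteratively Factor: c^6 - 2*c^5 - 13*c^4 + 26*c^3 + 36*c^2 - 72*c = (c)*(c^5 - 2*c^4 - 13*c^3 + 26*c^2 + 36*c - 72) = c*(c + 3)*(c^4 - 5*c^3 + 2*c^2 + 20*c - 24) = c*(c - 3)*(c + 3)*(c^3 - 2*c^2 - 4*c + 8) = c*(c - 3)*(c + 2)*(c + 3)*(c^2 - 4*c + 4) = c*(c - 3)*(c - 2)*(c + 2)*(c + 3)*(c - 2)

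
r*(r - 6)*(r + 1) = r^3 - 5*r^2 - 6*r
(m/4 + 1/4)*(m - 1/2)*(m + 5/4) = m^3/4 + 7*m^2/16 + m/32 - 5/32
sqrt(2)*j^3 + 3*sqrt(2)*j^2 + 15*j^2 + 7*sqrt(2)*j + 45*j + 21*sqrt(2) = (j + 3)*(j + 7*sqrt(2))*(sqrt(2)*j + 1)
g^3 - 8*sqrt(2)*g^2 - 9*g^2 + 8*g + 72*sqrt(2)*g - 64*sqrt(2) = (g - 8)*(g - 1)*(g - 8*sqrt(2))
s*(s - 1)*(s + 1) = s^3 - s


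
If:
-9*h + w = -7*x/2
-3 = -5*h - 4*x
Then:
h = 3/5 - 4*x/5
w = 27/5 - 107*x/10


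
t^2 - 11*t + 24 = (t - 8)*(t - 3)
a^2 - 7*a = a*(a - 7)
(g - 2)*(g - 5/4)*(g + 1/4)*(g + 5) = g^4 + 2*g^3 - 213*g^2/16 + 145*g/16 + 25/8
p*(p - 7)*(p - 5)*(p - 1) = p^4 - 13*p^3 + 47*p^2 - 35*p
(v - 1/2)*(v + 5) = v^2 + 9*v/2 - 5/2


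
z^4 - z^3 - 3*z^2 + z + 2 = (z - 2)*(z - 1)*(z + 1)^2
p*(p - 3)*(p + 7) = p^3 + 4*p^2 - 21*p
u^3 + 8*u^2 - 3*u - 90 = (u - 3)*(u + 5)*(u + 6)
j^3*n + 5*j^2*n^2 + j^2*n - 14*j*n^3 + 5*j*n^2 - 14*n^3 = (j - 2*n)*(j + 7*n)*(j*n + n)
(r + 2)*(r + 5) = r^2 + 7*r + 10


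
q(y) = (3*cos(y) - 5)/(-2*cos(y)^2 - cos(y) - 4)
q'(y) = (-4*sin(y)*cos(y) - sin(y))*(3*cos(y) - 5)/(-2*cos(y)^2 - cos(y) - 4)^2 - 3*sin(y)/(-2*cos(y)^2 - cos(y) - 4)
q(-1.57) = 1.25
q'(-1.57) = -1.06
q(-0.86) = 0.55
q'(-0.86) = -0.69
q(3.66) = 1.64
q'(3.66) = 0.11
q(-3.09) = 1.60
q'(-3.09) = 0.02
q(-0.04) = 0.29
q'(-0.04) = -0.03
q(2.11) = 1.63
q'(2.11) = 0.27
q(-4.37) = 1.54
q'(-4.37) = 0.60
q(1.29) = 0.94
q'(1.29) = 1.08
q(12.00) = 0.39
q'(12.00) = -0.40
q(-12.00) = 0.39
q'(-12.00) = 0.40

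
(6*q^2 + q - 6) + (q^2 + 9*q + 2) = 7*q^2 + 10*q - 4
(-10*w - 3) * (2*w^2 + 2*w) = -20*w^3 - 26*w^2 - 6*w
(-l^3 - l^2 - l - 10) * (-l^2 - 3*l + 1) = l^5 + 4*l^4 + 3*l^3 + 12*l^2 + 29*l - 10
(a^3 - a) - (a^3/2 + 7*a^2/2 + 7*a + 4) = a^3/2 - 7*a^2/2 - 8*a - 4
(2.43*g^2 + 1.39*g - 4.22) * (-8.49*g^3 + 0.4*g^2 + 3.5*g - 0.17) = -20.6307*g^5 - 10.8291*g^4 + 44.8888*g^3 + 2.7639*g^2 - 15.0063*g + 0.7174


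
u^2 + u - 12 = (u - 3)*(u + 4)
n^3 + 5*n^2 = n^2*(n + 5)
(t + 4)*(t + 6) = t^2 + 10*t + 24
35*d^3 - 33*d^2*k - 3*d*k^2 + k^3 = (-7*d + k)*(-d + k)*(5*d + k)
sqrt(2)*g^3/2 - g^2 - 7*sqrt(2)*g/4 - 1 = (g - 2*sqrt(2))*(g + sqrt(2)/2)*(sqrt(2)*g/2 + 1/2)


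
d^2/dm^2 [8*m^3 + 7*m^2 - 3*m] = 48*m + 14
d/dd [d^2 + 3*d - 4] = 2*d + 3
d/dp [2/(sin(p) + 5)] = -2*cos(p)/(sin(p) + 5)^2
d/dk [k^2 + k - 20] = 2*k + 1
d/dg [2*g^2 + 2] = 4*g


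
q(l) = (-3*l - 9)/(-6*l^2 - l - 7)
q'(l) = (-3*l - 9)*(12*l + 1)/(-6*l^2 - l - 7)^2 - 3/(-6*l^2 - l - 7) = 3*(6*l^2 + l - (l + 3)*(12*l + 1) + 7)/(6*l^2 + l + 7)^2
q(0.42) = 1.21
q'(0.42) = -0.51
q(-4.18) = -0.03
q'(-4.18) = 0.01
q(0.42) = 1.21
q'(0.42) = -0.51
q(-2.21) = 0.07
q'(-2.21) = 0.14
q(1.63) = 0.57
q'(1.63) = -0.35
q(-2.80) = 0.01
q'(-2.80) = 0.07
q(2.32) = 0.38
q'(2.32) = -0.19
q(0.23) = 1.28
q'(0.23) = -0.24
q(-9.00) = -0.04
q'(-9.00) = 0.00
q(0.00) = 1.29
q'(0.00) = 0.24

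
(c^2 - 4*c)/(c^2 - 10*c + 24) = c/(c - 6)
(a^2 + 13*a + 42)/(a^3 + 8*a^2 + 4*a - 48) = (a + 7)/(a^2 + 2*a - 8)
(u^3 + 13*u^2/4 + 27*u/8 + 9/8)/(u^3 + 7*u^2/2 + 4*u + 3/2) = (u + 3/4)/(u + 1)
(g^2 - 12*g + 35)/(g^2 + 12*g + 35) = (g^2 - 12*g + 35)/(g^2 + 12*g + 35)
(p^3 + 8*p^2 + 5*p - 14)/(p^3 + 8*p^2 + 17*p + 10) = (p^2 + 6*p - 7)/(p^2 + 6*p + 5)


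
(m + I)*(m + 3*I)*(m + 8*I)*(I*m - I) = I*m^4 - 12*m^3 - I*m^3 + 12*m^2 - 35*I*m^2 + 24*m + 35*I*m - 24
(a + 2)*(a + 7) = a^2 + 9*a + 14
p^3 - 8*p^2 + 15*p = p*(p - 5)*(p - 3)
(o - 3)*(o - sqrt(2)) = o^2 - 3*o - sqrt(2)*o + 3*sqrt(2)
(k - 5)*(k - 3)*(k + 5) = k^3 - 3*k^2 - 25*k + 75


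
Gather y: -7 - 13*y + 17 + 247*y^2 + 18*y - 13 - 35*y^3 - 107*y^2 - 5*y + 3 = -35*y^3 + 140*y^2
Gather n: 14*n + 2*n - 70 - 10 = 16*n - 80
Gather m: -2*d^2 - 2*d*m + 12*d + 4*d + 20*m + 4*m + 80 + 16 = -2*d^2 + 16*d + m*(24 - 2*d) + 96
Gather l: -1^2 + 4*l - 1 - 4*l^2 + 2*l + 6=-4*l^2 + 6*l + 4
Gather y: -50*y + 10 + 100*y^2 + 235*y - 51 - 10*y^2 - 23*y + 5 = 90*y^2 + 162*y - 36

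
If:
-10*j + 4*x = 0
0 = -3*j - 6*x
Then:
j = 0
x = 0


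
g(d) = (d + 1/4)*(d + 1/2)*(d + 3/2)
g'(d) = (d + 1/4)*(d + 1/2) + (d + 1/4)*(d + 3/2) + (d + 1/2)*(d + 3/2)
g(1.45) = 9.78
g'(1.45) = 14.08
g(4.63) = 153.46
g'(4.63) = 86.40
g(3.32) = 65.73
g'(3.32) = 49.26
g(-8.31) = -428.68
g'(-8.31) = 171.02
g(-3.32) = -15.76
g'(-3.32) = 19.38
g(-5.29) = -91.50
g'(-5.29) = 61.40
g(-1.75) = -0.47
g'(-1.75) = 2.56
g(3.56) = 78.27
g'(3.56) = 55.29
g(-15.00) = -2887.31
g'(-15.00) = 608.75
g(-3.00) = -10.31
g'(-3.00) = 14.75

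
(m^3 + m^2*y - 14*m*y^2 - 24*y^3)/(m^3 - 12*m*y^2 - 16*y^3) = (m + 3*y)/(m + 2*y)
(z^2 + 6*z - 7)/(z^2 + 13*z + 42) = (z - 1)/(z + 6)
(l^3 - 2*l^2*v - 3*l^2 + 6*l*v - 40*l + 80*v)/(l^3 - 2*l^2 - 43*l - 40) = (l - 2*v)/(l + 1)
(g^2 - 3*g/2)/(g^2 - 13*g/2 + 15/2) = g/(g - 5)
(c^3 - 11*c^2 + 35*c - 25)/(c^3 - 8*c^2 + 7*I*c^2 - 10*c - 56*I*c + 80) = (c^3 - 11*c^2 + 35*c - 25)/(c^3 + c^2*(-8 + 7*I) + c*(-10 - 56*I) + 80)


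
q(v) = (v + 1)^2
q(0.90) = 3.61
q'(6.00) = 14.00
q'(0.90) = 3.80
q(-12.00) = 121.00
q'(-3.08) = -4.16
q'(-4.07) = -6.14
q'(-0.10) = 1.80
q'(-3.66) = -5.32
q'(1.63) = 5.26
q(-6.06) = 25.60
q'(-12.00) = -22.00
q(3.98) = 24.80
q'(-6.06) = -10.12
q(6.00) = 49.00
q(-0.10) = 0.81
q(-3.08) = 4.33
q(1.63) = 6.92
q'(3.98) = 9.96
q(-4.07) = 9.42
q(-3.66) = 7.08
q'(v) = 2*v + 2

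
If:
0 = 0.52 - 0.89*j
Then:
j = 0.58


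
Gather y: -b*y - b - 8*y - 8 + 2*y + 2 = -b + y*(-b - 6) - 6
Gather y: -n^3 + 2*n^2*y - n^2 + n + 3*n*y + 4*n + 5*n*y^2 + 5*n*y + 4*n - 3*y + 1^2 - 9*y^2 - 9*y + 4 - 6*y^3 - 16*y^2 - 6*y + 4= -n^3 - n^2 + 9*n - 6*y^3 + y^2*(5*n - 25) + y*(2*n^2 + 8*n - 18) + 9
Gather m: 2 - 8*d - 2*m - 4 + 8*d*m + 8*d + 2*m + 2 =8*d*m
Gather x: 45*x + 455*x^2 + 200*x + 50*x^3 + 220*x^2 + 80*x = 50*x^3 + 675*x^2 + 325*x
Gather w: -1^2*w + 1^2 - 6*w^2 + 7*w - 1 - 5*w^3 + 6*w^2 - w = -5*w^3 + 5*w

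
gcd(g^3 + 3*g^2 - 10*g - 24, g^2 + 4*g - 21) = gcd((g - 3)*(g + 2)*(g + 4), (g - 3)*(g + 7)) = g - 3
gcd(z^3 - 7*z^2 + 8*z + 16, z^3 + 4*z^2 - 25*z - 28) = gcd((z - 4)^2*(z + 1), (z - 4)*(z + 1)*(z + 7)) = z^2 - 3*z - 4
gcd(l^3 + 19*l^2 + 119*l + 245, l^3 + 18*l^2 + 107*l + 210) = l^2 + 12*l + 35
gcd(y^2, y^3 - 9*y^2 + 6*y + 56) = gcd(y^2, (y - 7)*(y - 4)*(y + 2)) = 1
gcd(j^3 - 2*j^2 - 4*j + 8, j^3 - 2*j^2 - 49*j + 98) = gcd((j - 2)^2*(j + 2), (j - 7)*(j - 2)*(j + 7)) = j - 2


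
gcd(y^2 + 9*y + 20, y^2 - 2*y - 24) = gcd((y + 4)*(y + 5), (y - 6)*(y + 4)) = y + 4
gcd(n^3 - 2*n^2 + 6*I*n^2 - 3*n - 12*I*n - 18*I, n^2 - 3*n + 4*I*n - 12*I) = n - 3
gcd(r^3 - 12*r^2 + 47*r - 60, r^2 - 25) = r - 5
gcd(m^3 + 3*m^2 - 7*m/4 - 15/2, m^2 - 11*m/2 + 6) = m - 3/2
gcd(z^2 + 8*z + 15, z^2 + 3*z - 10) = z + 5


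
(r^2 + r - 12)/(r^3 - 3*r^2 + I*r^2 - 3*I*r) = (r + 4)/(r*(r + I))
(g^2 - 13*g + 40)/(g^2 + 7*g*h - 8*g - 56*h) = (g - 5)/(g + 7*h)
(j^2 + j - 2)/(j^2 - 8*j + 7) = (j + 2)/(j - 7)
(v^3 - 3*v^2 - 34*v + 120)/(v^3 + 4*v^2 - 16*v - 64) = (v^2 + v - 30)/(v^2 + 8*v + 16)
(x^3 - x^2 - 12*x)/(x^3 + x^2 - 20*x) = (x + 3)/(x + 5)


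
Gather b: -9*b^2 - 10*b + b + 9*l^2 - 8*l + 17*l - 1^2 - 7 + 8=-9*b^2 - 9*b + 9*l^2 + 9*l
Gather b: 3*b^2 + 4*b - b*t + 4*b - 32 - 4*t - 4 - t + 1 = 3*b^2 + b*(8 - t) - 5*t - 35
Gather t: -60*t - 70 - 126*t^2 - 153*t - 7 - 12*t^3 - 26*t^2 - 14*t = -12*t^3 - 152*t^2 - 227*t - 77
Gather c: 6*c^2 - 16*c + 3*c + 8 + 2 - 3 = 6*c^2 - 13*c + 7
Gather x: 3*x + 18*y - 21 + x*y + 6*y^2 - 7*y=x*(y + 3) + 6*y^2 + 11*y - 21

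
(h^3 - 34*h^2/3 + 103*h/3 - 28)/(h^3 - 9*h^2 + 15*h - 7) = (h^2 - 13*h/3 + 4)/(h^2 - 2*h + 1)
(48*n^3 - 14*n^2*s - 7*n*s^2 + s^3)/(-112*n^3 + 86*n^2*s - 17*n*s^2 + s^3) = (3*n + s)/(-7*n + s)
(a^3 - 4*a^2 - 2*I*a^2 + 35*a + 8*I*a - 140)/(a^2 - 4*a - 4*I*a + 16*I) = (a^2 - 2*I*a + 35)/(a - 4*I)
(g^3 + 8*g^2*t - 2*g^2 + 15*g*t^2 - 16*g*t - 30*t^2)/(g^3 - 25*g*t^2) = (-g^2 - 3*g*t + 2*g + 6*t)/(g*(-g + 5*t))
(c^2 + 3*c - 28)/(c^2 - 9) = (c^2 + 3*c - 28)/(c^2 - 9)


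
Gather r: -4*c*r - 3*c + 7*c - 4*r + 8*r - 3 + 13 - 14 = 4*c + r*(4 - 4*c) - 4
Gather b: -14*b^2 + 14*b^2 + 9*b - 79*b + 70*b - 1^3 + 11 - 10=0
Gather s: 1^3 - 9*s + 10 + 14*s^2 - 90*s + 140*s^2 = 154*s^2 - 99*s + 11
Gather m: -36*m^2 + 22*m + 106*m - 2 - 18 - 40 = -36*m^2 + 128*m - 60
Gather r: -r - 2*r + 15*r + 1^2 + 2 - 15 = 12*r - 12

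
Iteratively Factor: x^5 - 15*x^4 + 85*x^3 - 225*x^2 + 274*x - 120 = (x - 4)*(x^4 - 11*x^3 + 41*x^2 - 61*x + 30) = (x - 4)*(x - 3)*(x^3 - 8*x^2 + 17*x - 10) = (x - 4)*(x - 3)*(x - 1)*(x^2 - 7*x + 10) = (x - 5)*(x - 4)*(x - 3)*(x - 1)*(x - 2)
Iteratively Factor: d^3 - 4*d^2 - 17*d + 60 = (d + 4)*(d^2 - 8*d + 15) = (d - 5)*(d + 4)*(d - 3)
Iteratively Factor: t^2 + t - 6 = (t - 2)*(t + 3)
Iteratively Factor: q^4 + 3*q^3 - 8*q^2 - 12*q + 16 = (q - 2)*(q^3 + 5*q^2 + 2*q - 8) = (q - 2)*(q - 1)*(q^2 + 6*q + 8) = (q - 2)*(q - 1)*(q + 4)*(q + 2)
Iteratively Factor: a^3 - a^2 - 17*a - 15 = (a - 5)*(a^2 + 4*a + 3) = (a - 5)*(a + 1)*(a + 3)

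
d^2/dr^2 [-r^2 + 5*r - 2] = -2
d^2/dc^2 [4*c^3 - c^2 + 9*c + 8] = 24*c - 2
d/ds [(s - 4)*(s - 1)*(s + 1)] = 3*s^2 - 8*s - 1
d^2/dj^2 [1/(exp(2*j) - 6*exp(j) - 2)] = 2*((3 - 2*exp(j))*(-exp(2*j) + 6*exp(j) + 2) - 4*(exp(j) - 3)^2*exp(j))*exp(j)/(-exp(2*j) + 6*exp(j) + 2)^3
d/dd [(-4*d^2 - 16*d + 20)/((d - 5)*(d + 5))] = 16/(d^2 - 10*d + 25)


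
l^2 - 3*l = l*(l - 3)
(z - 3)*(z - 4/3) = z^2 - 13*z/3 + 4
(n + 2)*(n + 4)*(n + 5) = n^3 + 11*n^2 + 38*n + 40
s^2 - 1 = (s - 1)*(s + 1)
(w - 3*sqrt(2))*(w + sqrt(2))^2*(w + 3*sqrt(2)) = w^4 + 2*sqrt(2)*w^3 - 16*w^2 - 36*sqrt(2)*w - 36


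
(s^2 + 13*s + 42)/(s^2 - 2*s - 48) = (s + 7)/(s - 8)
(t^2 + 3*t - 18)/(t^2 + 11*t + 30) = (t - 3)/(t + 5)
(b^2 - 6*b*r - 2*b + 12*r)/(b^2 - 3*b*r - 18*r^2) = (b - 2)/(b + 3*r)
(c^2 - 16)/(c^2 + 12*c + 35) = (c^2 - 16)/(c^2 + 12*c + 35)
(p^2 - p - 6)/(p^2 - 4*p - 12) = (p - 3)/(p - 6)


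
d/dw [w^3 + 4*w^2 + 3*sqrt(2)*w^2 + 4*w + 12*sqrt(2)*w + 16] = 3*w^2 + 8*w + 6*sqrt(2)*w + 4 + 12*sqrt(2)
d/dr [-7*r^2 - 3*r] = -14*r - 3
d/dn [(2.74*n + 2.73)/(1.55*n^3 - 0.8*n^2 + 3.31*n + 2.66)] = (-8.494*n^3 - 10.5025*n^2 + 4.368*n - 1.7479)/(2.4025*n^6 - 2.48*n^5 + 10.901*n^4 + 2.95*n^3 + 6.7001*n^2 + 17.6092*n + 7.0756)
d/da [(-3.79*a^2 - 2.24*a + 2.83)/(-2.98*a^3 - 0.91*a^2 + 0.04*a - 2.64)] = (-11.2942*a^4 - 13.3504*a^3 + 23.1102*a^2 + 25.1618*a + 5.8004)/(8.8804*a^6 + 5.4236*a^5 + 0.5897*a^4 + 15.6616*a^3 + 4.8064*a^2 - 0.2112*a + 6.9696)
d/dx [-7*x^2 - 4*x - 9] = -14*x - 4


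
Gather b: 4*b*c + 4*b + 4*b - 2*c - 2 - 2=b*(4*c + 8) - 2*c - 4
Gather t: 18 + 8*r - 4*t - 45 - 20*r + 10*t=-12*r + 6*t - 27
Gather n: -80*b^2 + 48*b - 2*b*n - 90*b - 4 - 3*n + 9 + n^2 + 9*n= -80*b^2 - 42*b + n^2 + n*(6 - 2*b) + 5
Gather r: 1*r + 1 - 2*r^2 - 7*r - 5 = -2*r^2 - 6*r - 4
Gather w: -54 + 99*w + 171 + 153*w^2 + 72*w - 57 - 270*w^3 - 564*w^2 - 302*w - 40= -270*w^3 - 411*w^2 - 131*w + 20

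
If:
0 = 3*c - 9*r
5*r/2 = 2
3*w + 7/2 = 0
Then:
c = 12/5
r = 4/5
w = -7/6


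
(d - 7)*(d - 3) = d^2 - 10*d + 21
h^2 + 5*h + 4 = (h + 1)*(h + 4)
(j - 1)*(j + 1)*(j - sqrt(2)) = j^3 - sqrt(2)*j^2 - j + sqrt(2)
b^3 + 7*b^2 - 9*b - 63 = (b - 3)*(b + 3)*(b + 7)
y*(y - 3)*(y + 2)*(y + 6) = y^4 + 5*y^3 - 12*y^2 - 36*y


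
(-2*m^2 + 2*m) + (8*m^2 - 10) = 6*m^2 + 2*m - 10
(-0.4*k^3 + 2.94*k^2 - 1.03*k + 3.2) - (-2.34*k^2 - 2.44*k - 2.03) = -0.4*k^3 + 5.28*k^2 + 1.41*k + 5.23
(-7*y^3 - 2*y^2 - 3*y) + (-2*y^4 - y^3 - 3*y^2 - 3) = -2*y^4 - 8*y^3 - 5*y^2 - 3*y - 3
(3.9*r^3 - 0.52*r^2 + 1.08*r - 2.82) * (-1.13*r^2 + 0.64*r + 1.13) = -4.407*r^5 + 3.0836*r^4 + 2.8538*r^3 + 3.2902*r^2 - 0.5844*r - 3.1866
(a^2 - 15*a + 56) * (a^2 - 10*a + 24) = a^4 - 25*a^3 + 230*a^2 - 920*a + 1344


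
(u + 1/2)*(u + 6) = u^2 + 13*u/2 + 3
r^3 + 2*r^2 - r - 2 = (r - 1)*(r + 1)*(r + 2)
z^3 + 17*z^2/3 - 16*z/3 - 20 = (z - 2)*(z + 5/3)*(z + 6)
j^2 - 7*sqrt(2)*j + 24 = (j - 4*sqrt(2))*(j - 3*sqrt(2))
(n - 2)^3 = n^3 - 6*n^2 + 12*n - 8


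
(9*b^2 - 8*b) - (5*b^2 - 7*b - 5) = 4*b^2 - b + 5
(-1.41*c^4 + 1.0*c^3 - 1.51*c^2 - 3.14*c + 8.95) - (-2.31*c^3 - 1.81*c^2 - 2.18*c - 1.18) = -1.41*c^4 + 3.31*c^3 + 0.3*c^2 - 0.96*c + 10.13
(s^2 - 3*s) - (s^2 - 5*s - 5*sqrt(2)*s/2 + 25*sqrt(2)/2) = 2*s + 5*sqrt(2)*s/2 - 25*sqrt(2)/2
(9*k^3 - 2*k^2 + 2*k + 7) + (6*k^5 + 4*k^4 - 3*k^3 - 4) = 6*k^5 + 4*k^4 + 6*k^3 - 2*k^2 + 2*k + 3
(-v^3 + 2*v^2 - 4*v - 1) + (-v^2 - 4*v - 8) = -v^3 + v^2 - 8*v - 9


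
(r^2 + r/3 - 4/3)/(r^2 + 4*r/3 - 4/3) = (3*r^2 + r - 4)/(3*r^2 + 4*r - 4)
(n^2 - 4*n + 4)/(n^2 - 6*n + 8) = (n - 2)/(n - 4)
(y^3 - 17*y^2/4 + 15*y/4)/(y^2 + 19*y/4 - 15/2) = y*(y - 3)/(y + 6)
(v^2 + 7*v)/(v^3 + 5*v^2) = (v + 7)/(v*(v + 5))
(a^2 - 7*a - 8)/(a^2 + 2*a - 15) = (a^2 - 7*a - 8)/(a^2 + 2*a - 15)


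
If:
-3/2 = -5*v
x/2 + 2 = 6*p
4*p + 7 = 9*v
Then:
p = -43/40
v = 3/10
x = -169/10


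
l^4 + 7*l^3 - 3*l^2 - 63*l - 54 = (l - 3)*(l + 1)*(l + 3)*(l + 6)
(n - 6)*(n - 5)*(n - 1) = n^3 - 12*n^2 + 41*n - 30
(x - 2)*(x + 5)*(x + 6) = x^3 + 9*x^2 + 8*x - 60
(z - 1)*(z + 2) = z^2 + z - 2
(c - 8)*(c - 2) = c^2 - 10*c + 16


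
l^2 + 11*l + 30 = (l + 5)*(l + 6)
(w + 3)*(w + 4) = w^2 + 7*w + 12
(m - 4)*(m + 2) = m^2 - 2*m - 8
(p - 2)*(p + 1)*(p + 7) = p^3 + 6*p^2 - 9*p - 14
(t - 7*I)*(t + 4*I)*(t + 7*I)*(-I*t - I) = -I*t^4 + 4*t^3 - I*t^3 + 4*t^2 - 49*I*t^2 + 196*t - 49*I*t + 196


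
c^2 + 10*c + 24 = (c + 4)*(c + 6)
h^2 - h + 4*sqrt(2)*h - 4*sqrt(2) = (h - 1)*(h + 4*sqrt(2))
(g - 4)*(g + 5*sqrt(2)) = g^2 - 4*g + 5*sqrt(2)*g - 20*sqrt(2)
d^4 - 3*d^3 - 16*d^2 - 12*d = d*(d - 6)*(d + 1)*(d + 2)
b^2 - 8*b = b*(b - 8)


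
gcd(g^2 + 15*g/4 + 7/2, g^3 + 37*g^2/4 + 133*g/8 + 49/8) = g + 7/4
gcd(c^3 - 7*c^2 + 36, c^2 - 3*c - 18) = c - 6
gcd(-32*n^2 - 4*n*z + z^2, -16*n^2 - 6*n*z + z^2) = -8*n + z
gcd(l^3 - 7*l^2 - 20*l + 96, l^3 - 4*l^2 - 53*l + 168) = l^2 - 11*l + 24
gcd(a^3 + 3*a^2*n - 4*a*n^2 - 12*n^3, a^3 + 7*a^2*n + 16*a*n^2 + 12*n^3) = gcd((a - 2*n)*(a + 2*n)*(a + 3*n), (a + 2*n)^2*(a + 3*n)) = a^2 + 5*a*n + 6*n^2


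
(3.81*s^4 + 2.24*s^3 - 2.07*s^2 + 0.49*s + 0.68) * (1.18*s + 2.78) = 4.4958*s^5 + 13.235*s^4 + 3.7846*s^3 - 5.1764*s^2 + 2.1646*s + 1.8904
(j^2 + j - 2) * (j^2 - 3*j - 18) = j^4 - 2*j^3 - 23*j^2 - 12*j + 36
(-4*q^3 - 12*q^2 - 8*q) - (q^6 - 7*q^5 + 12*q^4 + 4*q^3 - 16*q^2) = -q^6 + 7*q^5 - 12*q^4 - 8*q^3 + 4*q^2 - 8*q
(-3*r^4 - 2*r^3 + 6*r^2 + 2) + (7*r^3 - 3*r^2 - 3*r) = -3*r^4 + 5*r^3 + 3*r^2 - 3*r + 2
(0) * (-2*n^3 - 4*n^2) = 0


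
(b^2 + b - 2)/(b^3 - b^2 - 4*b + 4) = 1/(b - 2)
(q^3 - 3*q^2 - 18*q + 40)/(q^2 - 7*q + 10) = q + 4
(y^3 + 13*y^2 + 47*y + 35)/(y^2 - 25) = (y^2 + 8*y + 7)/(y - 5)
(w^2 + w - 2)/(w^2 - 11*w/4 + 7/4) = 4*(w + 2)/(4*w - 7)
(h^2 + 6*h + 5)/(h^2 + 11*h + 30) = (h + 1)/(h + 6)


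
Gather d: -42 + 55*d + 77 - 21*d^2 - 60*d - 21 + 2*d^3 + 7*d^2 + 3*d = 2*d^3 - 14*d^2 - 2*d + 14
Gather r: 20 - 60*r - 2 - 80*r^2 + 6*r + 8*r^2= -72*r^2 - 54*r + 18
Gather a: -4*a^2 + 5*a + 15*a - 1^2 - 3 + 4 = -4*a^2 + 20*a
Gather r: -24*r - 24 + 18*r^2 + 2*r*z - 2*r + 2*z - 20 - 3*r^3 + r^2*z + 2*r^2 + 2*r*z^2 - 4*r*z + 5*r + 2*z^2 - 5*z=-3*r^3 + r^2*(z + 20) + r*(2*z^2 - 2*z - 21) + 2*z^2 - 3*z - 44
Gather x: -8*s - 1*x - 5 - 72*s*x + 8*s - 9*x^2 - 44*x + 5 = -9*x^2 + x*(-72*s - 45)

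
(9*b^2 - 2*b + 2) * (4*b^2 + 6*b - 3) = 36*b^4 + 46*b^3 - 31*b^2 + 18*b - 6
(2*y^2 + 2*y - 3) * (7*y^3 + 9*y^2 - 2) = 14*y^5 + 32*y^4 - 3*y^3 - 31*y^2 - 4*y + 6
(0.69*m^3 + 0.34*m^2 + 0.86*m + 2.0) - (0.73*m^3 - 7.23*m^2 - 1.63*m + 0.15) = -0.04*m^3 + 7.57*m^2 + 2.49*m + 1.85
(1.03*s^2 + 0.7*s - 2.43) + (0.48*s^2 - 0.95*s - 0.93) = 1.51*s^2 - 0.25*s - 3.36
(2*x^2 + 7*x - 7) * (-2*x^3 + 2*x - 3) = -4*x^5 - 14*x^4 + 18*x^3 + 8*x^2 - 35*x + 21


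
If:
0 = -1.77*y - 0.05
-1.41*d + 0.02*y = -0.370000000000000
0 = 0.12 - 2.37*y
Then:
No Solution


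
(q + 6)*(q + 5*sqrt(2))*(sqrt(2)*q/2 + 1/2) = sqrt(2)*q^3/2 + 3*sqrt(2)*q^2 + 11*q^2/2 + 5*sqrt(2)*q/2 + 33*q + 15*sqrt(2)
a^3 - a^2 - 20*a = a*(a - 5)*(a + 4)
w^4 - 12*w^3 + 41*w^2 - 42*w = w*(w - 7)*(w - 3)*(w - 2)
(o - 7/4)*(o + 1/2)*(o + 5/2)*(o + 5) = o^4 + 25*o^3/4 + 9*o^2/4 - 355*o/16 - 175/16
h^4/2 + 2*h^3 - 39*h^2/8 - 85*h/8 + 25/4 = (h/2 + 1)*(h - 5/2)*(h - 1/2)*(h + 5)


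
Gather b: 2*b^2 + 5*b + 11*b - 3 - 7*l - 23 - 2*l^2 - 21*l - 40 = 2*b^2 + 16*b - 2*l^2 - 28*l - 66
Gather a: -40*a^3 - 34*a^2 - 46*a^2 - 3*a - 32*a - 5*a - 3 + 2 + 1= -40*a^3 - 80*a^2 - 40*a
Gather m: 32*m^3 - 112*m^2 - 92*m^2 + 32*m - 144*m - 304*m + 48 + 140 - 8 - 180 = 32*m^3 - 204*m^2 - 416*m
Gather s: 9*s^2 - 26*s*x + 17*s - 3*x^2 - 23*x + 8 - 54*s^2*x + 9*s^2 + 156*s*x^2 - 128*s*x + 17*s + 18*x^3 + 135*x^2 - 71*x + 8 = s^2*(18 - 54*x) + s*(156*x^2 - 154*x + 34) + 18*x^3 + 132*x^2 - 94*x + 16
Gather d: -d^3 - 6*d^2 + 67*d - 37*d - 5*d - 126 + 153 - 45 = -d^3 - 6*d^2 + 25*d - 18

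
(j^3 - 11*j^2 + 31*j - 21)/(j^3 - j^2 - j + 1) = (j^2 - 10*j + 21)/(j^2 - 1)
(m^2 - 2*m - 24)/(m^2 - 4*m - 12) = (m + 4)/(m + 2)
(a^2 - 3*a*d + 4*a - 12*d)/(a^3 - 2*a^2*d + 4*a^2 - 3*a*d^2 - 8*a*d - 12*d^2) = 1/(a + d)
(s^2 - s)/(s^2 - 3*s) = (s - 1)/(s - 3)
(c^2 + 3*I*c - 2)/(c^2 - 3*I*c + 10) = (c + I)/(c - 5*I)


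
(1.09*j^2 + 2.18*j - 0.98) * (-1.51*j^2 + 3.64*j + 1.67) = -1.6459*j^4 + 0.6758*j^3 + 11.2353*j^2 + 0.0733999999999999*j - 1.6366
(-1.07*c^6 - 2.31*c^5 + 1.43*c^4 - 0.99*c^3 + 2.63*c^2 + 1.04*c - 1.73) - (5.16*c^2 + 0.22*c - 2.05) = -1.07*c^6 - 2.31*c^5 + 1.43*c^4 - 0.99*c^3 - 2.53*c^2 + 0.82*c + 0.32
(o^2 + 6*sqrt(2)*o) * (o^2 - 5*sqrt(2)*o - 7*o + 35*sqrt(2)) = o^4 - 7*o^3 + sqrt(2)*o^3 - 60*o^2 - 7*sqrt(2)*o^2 + 420*o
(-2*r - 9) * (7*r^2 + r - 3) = -14*r^3 - 65*r^2 - 3*r + 27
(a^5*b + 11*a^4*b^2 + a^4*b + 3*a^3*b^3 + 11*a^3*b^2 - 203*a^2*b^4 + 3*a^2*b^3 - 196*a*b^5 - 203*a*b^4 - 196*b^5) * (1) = a^5*b + 11*a^4*b^2 + a^4*b + 3*a^3*b^3 + 11*a^3*b^2 - 203*a^2*b^4 + 3*a^2*b^3 - 196*a*b^5 - 203*a*b^4 - 196*b^5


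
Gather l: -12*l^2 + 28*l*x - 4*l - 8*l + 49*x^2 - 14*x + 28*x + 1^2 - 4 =-12*l^2 + l*(28*x - 12) + 49*x^2 + 14*x - 3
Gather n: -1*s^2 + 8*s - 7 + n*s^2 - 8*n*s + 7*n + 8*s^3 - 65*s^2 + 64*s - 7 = n*(s^2 - 8*s + 7) + 8*s^3 - 66*s^2 + 72*s - 14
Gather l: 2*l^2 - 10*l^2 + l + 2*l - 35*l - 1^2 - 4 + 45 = -8*l^2 - 32*l + 40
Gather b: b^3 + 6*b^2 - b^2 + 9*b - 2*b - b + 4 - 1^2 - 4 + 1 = b^3 + 5*b^2 + 6*b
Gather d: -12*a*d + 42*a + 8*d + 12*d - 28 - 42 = 42*a + d*(20 - 12*a) - 70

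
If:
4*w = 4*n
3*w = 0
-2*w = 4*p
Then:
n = 0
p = 0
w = 0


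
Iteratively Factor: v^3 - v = (v - 1)*(v^2 + v) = (v - 1)*(v + 1)*(v)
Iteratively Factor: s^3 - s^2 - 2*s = (s + 1)*(s^2 - 2*s) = s*(s + 1)*(s - 2)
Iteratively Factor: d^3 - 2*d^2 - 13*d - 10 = (d + 1)*(d^2 - 3*d - 10) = (d - 5)*(d + 1)*(d + 2)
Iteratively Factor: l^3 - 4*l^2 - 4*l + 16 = (l - 4)*(l^2 - 4) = (l - 4)*(l - 2)*(l + 2)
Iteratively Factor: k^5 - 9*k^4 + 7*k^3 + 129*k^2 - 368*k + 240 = (k - 4)*(k^4 - 5*k^3 - 13*k^2 + 77*k - 60) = (k - 4)*(k - 1)*(k^3 - 4*k^2 - 17*k + 60) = (k - 4)*(k - 1)*(k + 4)*(k^2 - 8*k + 15) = (k - 5)*(k - 4)*(k - 1)*(k + 4)*(k - 3)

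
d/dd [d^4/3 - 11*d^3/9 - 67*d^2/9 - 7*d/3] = 4*d^3/3 - 11*d^2/3 - 134*d/9 - 7/3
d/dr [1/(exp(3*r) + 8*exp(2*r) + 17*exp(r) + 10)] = (-3*exp(2*r) - 16*exp(r) - 17)*exp(r)/(exp(3*r) + 8*exp(2*r) + 17*exp(r) + 10)^2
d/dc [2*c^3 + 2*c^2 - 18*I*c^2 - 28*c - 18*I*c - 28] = 6*c^2 + c*(4 - 36*I) - 28 - 18*I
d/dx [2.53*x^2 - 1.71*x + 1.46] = 5.06*x - 1.71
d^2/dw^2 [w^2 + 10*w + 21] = 2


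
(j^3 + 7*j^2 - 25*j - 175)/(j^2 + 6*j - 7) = (j^2 - 25)/(j - 1)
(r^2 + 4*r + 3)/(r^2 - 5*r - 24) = (r + 1)/(r - 8)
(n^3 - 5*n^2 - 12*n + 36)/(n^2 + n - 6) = n - 6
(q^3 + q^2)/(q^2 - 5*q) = q*(q + 1)/(q - 5)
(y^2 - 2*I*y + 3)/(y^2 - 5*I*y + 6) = (y - 3*I)/(y - 6*I)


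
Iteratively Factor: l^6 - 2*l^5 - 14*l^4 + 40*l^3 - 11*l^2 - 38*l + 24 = (l - 1)*(l^5 - l^4 - 15*l^3 + 25*l^2 + 14*l - 24) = (l - 3)*(l - 1)*(l^4 + 2*l^3 - 9*l^2 - 2*l + 8) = (l - 3)*(l - 1)^2*(l^3 + 3*l^2 - 6*l - 8) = (l - 3)*(l - 1)^2*(l + 1)*(l^2 + 2*l - 8) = (l - 3)*(l - 1)^2*(l + 1)*(l + 4)*(l - 2)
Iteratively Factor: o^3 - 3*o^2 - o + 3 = (o + 1)*(o^2 - 4*o + 3) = (o - 1)*(o + 1)*(o - 3)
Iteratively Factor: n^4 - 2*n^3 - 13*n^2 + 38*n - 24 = (n + 4)*(n^3 - 6*n^2 + 11*n - 6) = (n - 3)*(n + 4)*(n^2 - 3*n + 2) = (n - 3)*(n - 1)*(n + 4)*(n - 2)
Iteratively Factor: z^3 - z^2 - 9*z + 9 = (z + 3)*(z^2 - 4*z + 3) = (z - 1)*(z + 3)*(z - 3)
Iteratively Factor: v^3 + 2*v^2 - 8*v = (v - 2)*(v^2 + 4*v) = (v - 2)*(v + 4)*(v)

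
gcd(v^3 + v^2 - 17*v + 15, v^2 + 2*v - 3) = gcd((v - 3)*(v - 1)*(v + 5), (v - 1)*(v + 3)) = v - 1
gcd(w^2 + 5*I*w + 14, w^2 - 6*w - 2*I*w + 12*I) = w - 2*I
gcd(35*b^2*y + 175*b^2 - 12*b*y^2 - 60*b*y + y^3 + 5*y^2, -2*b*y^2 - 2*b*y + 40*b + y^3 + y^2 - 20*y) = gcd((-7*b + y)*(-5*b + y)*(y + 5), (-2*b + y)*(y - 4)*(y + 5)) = y + 5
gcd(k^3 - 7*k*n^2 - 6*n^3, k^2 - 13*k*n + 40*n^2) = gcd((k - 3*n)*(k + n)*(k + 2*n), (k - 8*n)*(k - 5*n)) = 1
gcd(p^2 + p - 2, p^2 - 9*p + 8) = p - 1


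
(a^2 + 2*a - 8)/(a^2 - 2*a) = (a + 4)/a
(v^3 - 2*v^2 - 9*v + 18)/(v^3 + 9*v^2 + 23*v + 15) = (v^2 - 5*v + 6)/(v^2 + 6*v + 5)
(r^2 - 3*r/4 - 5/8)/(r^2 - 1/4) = (4*r - 5)/(2*(2*r - 1))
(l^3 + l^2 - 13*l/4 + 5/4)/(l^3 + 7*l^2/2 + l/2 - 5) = (l - 1/2)/(l + 2)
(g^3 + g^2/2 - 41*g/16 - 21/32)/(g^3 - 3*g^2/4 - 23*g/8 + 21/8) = (g + 1/4)/(g - 1)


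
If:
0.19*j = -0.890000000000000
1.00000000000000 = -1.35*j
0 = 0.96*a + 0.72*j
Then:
No Solution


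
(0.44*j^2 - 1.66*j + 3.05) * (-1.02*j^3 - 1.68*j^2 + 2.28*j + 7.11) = -0.4488*j^5 + 0.954*j^4 + 0.681*j^3 - 5.7804*j^2 - 4.8486*j + 21.6855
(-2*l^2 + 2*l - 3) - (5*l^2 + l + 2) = -7*l^2 + l - 5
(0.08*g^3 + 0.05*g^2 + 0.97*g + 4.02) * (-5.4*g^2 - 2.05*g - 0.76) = -0.432*g^5 - 0.434*g^4 - 5.4013*g^3 - 23.7345*g^2 - 8.9782*g - 3.0552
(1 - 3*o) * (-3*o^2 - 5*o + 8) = 9*o^3 + 12*o^2 - 29*o + 8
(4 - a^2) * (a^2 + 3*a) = -a^4 - 3*a^3 + 4*a^2 + 12*a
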